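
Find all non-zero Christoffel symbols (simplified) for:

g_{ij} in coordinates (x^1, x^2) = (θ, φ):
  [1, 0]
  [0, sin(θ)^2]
Using Γ^k_{ij} = (1/2) g^{km} (∂_i g_{mj} + ∂_j g_{mi} - ∂_m g_{ij}); the metric is diagonal, so only the m = k term contributes.
Non-zero symbols (using the symmetry Γ^k_{ij} = Γ^k_{ji}):
Γ^θ_{φ φ} = (1/2) g^{θθ} (∂_φ g_{θφ} + ∂_φ g_{θφ} - ∂_θ g_{φφ}) = (1/2)(1)((0) + (0) - (sin(2*θ))) = -sin(2*θ)/2
Γ^φ_{θ φ} = (1/2) g^{φφ} (∂_θ g_{φφ} + ∂_φ g_{φθ} - ∂_φ g_{θφ}) = (1/2)(1/sin(θ)^2)((sin(2*θ)) + (0) - (0)) = 1/tan(θ)
All other Christoffel symbols are zero.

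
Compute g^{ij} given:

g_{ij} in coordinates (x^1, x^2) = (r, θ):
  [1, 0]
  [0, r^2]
The metric is diagonal, so g^{ij} is diagonal with entries 1/g_{ii}: diag(1, 1/(r^2)).
g^{ij}:
  [1, 0]
  [0, 1/r^2]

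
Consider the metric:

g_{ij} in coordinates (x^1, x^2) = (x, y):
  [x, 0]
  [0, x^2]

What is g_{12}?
With x^1 = x, x^2 = y, g_{12} = g_{xy} is the row-1, column-2 entry of the matrix.
g_{12} = 0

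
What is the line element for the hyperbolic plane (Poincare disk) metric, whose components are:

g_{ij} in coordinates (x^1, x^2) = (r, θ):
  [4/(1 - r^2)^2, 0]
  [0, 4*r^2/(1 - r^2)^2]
ds^2 = g_{ij} dx^i dx^j; only the non-zero components contribute.
ds^2 = (4/(1 - r^2)^2) dr^2 + (4*r^2/(1 - r^2)^2) dθ^2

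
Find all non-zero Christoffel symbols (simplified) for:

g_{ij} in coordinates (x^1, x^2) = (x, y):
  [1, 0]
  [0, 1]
Using Γ^k_{ij} = (1/2) g^{km} (∂_i g_{mj} + ∂_j g_{mi} - ∂_m g_{ij}); the metric is diagonal, so only the m = k term contributes.
Every metric component is constant, so all ∂_m g_{ij} = 0 and every Christoffel symbol vanishes.
All Christoffel symbols are zero.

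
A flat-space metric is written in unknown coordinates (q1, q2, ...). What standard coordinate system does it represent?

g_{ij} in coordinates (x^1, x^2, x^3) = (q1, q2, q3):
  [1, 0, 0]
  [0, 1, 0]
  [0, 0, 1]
All components are constant and the metric is the identity, i.e. orthonormal rectilinear coordinates.
Cartesian (3D) coordinates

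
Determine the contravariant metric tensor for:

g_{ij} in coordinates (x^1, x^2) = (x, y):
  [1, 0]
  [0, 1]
The metric is diagonal, so g^{ij} is diagonal with entries 1/g_{ii}: diag(1, 1).
g^{ij}:
  [1, 0]
  [0, 1]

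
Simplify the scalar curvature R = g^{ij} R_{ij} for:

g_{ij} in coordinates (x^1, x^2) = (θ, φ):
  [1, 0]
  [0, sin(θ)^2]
Non-zero Christoffel symbols (Γ^k_{ij} = Γ^k_{ji}):
Γ^θ_{φ φ} = -sin(2*θ)/2
Γ^φ_{θ φ} = 1/tan(θ)
Ricci tensor (R_{ij} = R^k_{ikj}): R_{θθ} = 1, R_{θφ} = 0, R_{φφ} = sin(θ)^2
Inverse metric: g^{θθ} = 1, g^{φφ} = 1/sin(θ)^2
R = g^{ij} R_{ij} = (1)(1) + (1/sin(θ)^2)(sin(θ)^2) = 2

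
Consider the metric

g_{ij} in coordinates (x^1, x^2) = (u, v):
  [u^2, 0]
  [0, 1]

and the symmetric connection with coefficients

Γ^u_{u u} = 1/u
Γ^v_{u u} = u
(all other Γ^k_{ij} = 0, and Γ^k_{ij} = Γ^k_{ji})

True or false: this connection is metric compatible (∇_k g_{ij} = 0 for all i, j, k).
Using ∇_k g_{ij} = ∂_k g_{ij} - Γ^m_{ki} g_{mj} - Γ^m_{kj} g_{im}:
∇_u g_{uv} = (0) - (u) - (0) = -u ≠ 0
So the connection is not metric compatible (it is not the Levi-Civita connection).
False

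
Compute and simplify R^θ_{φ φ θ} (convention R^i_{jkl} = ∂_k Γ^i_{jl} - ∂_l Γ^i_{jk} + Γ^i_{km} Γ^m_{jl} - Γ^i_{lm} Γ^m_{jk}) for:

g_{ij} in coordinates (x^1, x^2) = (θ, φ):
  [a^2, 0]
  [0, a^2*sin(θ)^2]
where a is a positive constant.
Non-zero Christoffel symbols (Γ^k_{ij} = Γ^k_{ji}):
Γ^θ_{φ φ} = -sin(2*θ)/2
Γ^φ_{θ φ} = 1/tan(θ)
R^θ_{φ φ θ} = ∂_φ Γ^θ_{φ θ} - ∂_θ Γ^θ_{φ φ} + Γ^θ_{φ m} Γ^m_{φ θ} - Γ^θ_{θ m} Γ^m_{φ φ}
  = (0) - (-cos(2*θ)) + (-cos(θ)^2) - (0) = -sin(θ)^2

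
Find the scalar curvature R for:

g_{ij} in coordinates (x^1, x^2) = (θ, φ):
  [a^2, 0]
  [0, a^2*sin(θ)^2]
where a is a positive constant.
Non-zero Christoffel symbols (Γ^k_{ij} = Γ^k_{ji}):
Γ^θ_{φ φ} = -sin(2*θ)/2
Γ^φ_{θ φ} = 1/tan(θ)
Ricci tensor (R_{ij} = R^k_{ikj}): R_{θθ} = 1, R_{θφ} = 0, R_{φφ} = sin(θ)^2
Inverse metric: g^{θθ} = 1/a^2, g^{φφ} = 1/(a^2*sin(θ)^2)
R = g^{ij} R_{ij} = (1/a^2)(1) + (1/(a^2*sin(θ)^2))(sin(θ)^2) = 2/a^2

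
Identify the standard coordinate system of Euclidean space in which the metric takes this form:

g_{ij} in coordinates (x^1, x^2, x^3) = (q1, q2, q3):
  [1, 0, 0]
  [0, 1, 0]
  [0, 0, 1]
All components are constant and the metric is the identity, i.e. orthonormal rectilinear coordinates.
Cartesian (3D) coordinates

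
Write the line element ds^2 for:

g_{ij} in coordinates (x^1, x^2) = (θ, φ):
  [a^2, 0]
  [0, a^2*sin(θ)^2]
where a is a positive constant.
ds^2 = g_{ij} dx^i dx^j; only the non-zero components contribute.
ds^2 = a^2 dθ^2 + a^2*sin(θ)^2 dφ^2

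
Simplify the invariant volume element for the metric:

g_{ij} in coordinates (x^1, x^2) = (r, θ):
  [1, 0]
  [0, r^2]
det(g) = r^2
√|det(g)| = r
Volume element: dV = r dr dθ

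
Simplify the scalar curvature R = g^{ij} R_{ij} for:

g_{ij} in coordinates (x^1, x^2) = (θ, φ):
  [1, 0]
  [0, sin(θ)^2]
Non-zero Christoffel symbols (Γ^k_{ij} = Γ^k_{ji}):
Γ^θ_{φ φ} = -sin(2*θ)/2
Γ^φ_{θ φ} = 1/tan(θ)
Ricci tensor (R_{ij} = R^k_{ikj}): R_{θθ} = 1, R_{θφ} = 0, R_{φφ} = sin(θ)^2
Inverse metric: g^{θθ} = 1, g^{φφ} = 1/sin(θ)^2
R = g^{ij} R_{ij} = (1)(1) + (1/sin(θ)^2)(sin(θ)^2) = 2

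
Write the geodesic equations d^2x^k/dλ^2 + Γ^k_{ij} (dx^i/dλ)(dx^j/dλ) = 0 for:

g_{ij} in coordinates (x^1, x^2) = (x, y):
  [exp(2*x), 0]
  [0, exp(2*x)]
Geodesic equation: d^2x^k/dλ^2 + Γ^k_{ij} (dx^i/dλ)(dx^j/dλ) = 0.
Non-zero Christoffel symbols:
Γ^x_{x x} = 1
Γ^x_{y y} = -1
Γ^y_{x y} = 1
Substituting (the symmetric pair Γ^k_{ij}, Γ^k_{ji} combines into a factor 2):
d^2x/dλ^2 + (dx/dλ)^2 - (dy/dλ)^2 = 0
d^2y/dλ^2 + 2 (dx/dλ)(dy/dλ) = 0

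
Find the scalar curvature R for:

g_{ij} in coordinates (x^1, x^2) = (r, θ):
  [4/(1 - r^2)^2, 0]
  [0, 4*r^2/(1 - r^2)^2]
Non-zero Christoffel symbols (Γ^k_{ij} = Γ^k_{ji}):
Γ^r_{r r} = 2*r/(1 - r^2)
Γ^r_{θ θ} = (r^3 + r)/(r^2 - 1)
Γ^θ_{r θ} = (-r^2 - 1)/(r^3 - r)
Ricci tensor (R_{ij} = R^k_{ikj}): R_{rr} = -4/(r^2 - 1)^2, R_{rθ} = 0, R_{θθ} = -4*r^2/(r^2 - 1)^2
Inverse metric: g^{rr} = (1 - r^2)^2/4, g^{θθ} = (1 - r^2)^2/(4*r^2)
R = g^{ij} R_{ij} = ((1 - r^2)^2/4)(-4/(r^2 - 1)^2) + ((1 - r^2)^2/(4*r^2))(-4*r^2/(r^2 - 1)^2) = -2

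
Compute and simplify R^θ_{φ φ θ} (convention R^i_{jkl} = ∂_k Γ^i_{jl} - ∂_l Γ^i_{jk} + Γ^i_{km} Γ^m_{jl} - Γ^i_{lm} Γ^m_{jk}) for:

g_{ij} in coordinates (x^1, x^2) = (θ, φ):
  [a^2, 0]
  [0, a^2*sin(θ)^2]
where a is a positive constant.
Non-zero Christoffel symbols (Γ^k_{ij} = Γ^k_{ji}):
Γ^θ_{φ φ} = -sin(2*θ)/2
Γ^φ_{θ φ} = 1/tan(θ)
R^θ_{φ φ θ} = ∂_φ Γ^θ_{φ θ} - ∂_θ Γ^θ_{φ φ} + Γ^θ_{φ m} Γ^m_{φ θ} - Γ^θ_{θ m} Γ^m_{φ φ}
  = (0) - (-cos(2*θ)) + (-cos(θ)^2) - (0) = -sin(θ)^2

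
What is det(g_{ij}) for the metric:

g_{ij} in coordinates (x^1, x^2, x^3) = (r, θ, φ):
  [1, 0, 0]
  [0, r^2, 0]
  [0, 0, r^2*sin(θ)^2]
Diagonal metric: det(g) = g_{11}·g_{22}·g_{33}
= (1)·(r^2)·(r^2*sin(θ)^2)
det(g) = r^4*sin(θ)^2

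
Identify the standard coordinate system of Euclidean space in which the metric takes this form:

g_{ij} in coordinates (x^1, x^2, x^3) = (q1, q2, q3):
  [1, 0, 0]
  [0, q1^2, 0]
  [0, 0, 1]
The line element ds^2 = dq1^2 + q1^2 dq2^2 + dq3^2 is dr^2 + r^2 dθ^2 + dz^2 with q1 = r, q2 = θ, q3 = z.
cylindrical coordinates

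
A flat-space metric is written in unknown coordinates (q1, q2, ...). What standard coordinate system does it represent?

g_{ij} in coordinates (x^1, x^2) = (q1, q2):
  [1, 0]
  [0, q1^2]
The line element ds^2 = dq1^2 + q1^2 dq2^2 is dr^2 + r^2 dθ^2 with q1 = r, q2 = θ.
polar coordinates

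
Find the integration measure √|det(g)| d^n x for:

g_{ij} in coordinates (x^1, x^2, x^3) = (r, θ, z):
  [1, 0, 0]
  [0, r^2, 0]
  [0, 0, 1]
det(g) = r^2
√|det(g)| = r
Volume element: dV = r dr dθ dz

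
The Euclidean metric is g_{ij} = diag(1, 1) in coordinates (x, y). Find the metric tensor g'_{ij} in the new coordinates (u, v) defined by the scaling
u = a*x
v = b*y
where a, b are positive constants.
Invert the transformation: x = u/a, y = v/b
g'_{ij} = (∂x^k/∂x'^i)(∂x^l/∂x'^j) g_{kl}; with g_{kl} = δ_{kl} this is Σ_k (∂x^k/∂x'^i)(∂x^k/∂x'^j).
Jacobian: ∂x/∂u = 1/a, ∂x/∂v = 0, ∂y/∂u = 0, ∂y/∂v = 1/b
g'_{uu} = (1/a)(1/a) + (0)(0) = 1/a^2
g'_{uv} = (1/a)(0) + (0)(1/b) = 0
g'_{vv} = (0)(0) + (1/b)(1/b) = 1/b^2
g'_{ij} = diag(1/a^2, 1/b^2)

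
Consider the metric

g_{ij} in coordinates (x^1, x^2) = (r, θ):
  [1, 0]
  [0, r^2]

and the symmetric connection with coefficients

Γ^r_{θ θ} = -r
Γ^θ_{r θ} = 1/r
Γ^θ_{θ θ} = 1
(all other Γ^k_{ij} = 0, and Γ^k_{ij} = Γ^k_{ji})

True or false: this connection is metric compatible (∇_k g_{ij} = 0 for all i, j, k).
Using ∇_k g_{ij} = ∂_k g_{ij} - Γ^m_{ki} g_{mj} - Γ^m_{kj} g_{im}:
∇_θ g_{θθ} = (0) - (r^2) - (r^2) = -2*r^2 ≠ 0
So the connection is not metric compatible (it is not the Levi-Civita connection).
False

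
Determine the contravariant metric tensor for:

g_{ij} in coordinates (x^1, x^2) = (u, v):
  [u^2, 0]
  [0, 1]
The metric is diagonal, so g^{ij} is diagonal with entries 1/g_{ii}: diag(1/(u^2), 1).
g^{ij}:
  [1/u^2, 0]
  [0, 1]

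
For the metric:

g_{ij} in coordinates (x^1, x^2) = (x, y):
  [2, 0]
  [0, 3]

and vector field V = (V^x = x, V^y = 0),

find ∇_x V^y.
All Christoffel symbols are zero.
∇_x V^y = ∂_x V^y + Γ^y_{x j} V^j
  = (0) + (0)(x) + (0)(0)
  = 0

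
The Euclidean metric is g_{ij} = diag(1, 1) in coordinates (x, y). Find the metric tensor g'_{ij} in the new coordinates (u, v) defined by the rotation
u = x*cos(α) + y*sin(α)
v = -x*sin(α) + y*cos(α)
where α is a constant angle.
Invert the transformation: x = u*cos(α) - v*sin(α), y = u*sin(α) + v*cos(α)
g'_{ij} = (∂x^k/∂x'^i)(∂x^l/∂x'^j) g_{kl}; with g_{kl} = δ_{kl} this is Σ_k (∂x^k/∂x'^i)(∂x^k/∂x'^j).
Jacobian: ∂x/∂u = cos(α), ∂x/∂v = -sin(α), ∂y/∂u = sin(α), ∂y/∂v = cos(α)
g'_{uu} = (cos(α))(cos(α)) + (sin(α))(sin(α)) = 1
g'_{uv} = (cos(α))(-sin(α)) + (sin(α))(cos(α)) = 0
g'_{vv} = (-sin(α))(-sin(α)) + (cos(α))(cos(α)) = 1
g'_{ij} = diag(1, 1)
The Euclidean metric is invariant under rotations.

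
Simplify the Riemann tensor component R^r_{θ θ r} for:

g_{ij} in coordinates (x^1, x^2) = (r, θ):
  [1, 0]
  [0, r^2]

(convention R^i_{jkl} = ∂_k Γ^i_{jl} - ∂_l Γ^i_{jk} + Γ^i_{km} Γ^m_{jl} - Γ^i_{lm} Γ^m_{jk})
Non-zero Christoffel symbols (Γ^k_{ij} = Γ^k_{ji}):
Γ^r_{θ θ} = -r
Γ^θ_{r θ} = 1/r
R^r_{θ θ r} = ∂_θ Γ^r_{θ r} - ∂_r Γ^r_{θ θ} + Γ^r_{θ m} Γ^m_{θ r} - Γ^r_{r m} Γ^m_{θ θ}
  = (0) - (-1) + (-1) - (0) = 0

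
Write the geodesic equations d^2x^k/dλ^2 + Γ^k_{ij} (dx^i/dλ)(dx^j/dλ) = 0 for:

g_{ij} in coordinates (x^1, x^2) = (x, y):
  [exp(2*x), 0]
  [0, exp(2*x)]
Geodesic equation: d^2x^k/dλ^2 + Γ^k_{ij} (dx^i/dλ)(dx^j/dλ) = 0.
Non-zero Christoffel symbols:
Γ^x_{x x} = 1
Γ^x_{y y} = -1
Γ^y_{x y} = 1
Substituting (the symmetric pair Γ^k_{ij}, Γ^k_{ji} combines into a factor 2):
d^2x/dλ^2 + (dx/dλ)^2 - (dy/dλ)^2 = 0
d^2y/dλ^2 + 2 (dx/dλ)(dy/dλ) = 0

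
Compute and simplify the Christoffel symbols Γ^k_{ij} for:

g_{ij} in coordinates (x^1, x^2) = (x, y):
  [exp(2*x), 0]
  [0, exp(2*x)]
Using Γ^k_{ij} = (1/2) g^{km} (∂_i g_{mj} + ∂_j g_{mi} - ∂_m g_{ij}); the metric is diagonal, so only the m = k term contributes.
Non-zero symbols (using the symmetry Γ^k_{ij} = Γ^k_{ji}):
Γ^x_{x x} = (1/2) g^{xx} (∂_x g_{xx} + ∂_x g_{xx} - ∂_x g_{xx}) = (1/2)(exp(-2*x))((2*exp(2*x)) + (2*exp(2*x)) - (2*exp(2*x))) = 1
Γ^x_{y y} = (1/2) g^{xx} (∂_y g_{xy} + ∂_y g_{xy} - ∂_x g_{yy}) = (1/2)(exp(-2*x))((0) + (0) - (2*exp(2*x))) = -1
Γ^y_{x y} = (1/2) g^{yy} (∂_x g_{yy} + ∂_y g_{yx} - ∂_y g_{xy}) = (1/2)(exp(-2*x))((2*exp(2*x)) + (0) - (0)) = 1
All other Christoffel symbols are zero.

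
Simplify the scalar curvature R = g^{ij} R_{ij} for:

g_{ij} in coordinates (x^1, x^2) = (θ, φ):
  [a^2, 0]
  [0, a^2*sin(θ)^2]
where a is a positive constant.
Non-zero Christoffel symbols (Γ^k_{ij} = Γ^k_{ji}):
Γ^θ_{φ φ} = -sin(2*θ)/2
Γ^φ_{θ φ} = 1/tan(θ)
Ricci tensor (R_{ij} = R^k_{ikj}): R_{θθ} = 1, R_{θφ} = 0, R_{φφ} = sin(θ)^2
Inverse metric: g^{θθ} = 1/a^2, g^{φφ} = 1/(a^2*sin(θ)^2)
R = g^{ij} R_{ij} = (1/a^2)(1) + (1/(a^2*sin(θ)^2))(sin(θ)^2) = 2/a^2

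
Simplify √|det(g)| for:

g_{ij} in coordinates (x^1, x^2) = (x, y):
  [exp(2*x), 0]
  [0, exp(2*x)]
det(g) = exp(4*x)
√|det(g)| = exp(2*x)
Volume element: dV = exp(2*x) dx dy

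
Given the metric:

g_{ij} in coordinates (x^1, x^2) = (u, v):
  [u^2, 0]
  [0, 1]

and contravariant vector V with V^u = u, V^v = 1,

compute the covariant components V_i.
V_i = g_{ij} V^j:
V_u = (u^2)(u) + (0)(1) = u^3
V_v = (0)(u) + (1)(1) = 1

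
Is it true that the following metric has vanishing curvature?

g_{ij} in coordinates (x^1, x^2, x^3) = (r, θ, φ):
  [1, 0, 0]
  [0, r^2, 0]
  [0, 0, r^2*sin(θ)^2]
Non-zero Christoffel symbols:
Γ^r_{θ θ} = -r
Γ^r_{φ φ} = -r*sin(θ)^2
Γ^θ_{r θ} = 1/r
Γ^θ_{φ φ} = -sin(2*θ)/2
Γ^φ_{r φ} = 1/r
Γ^φ_{θ φ} = 1/tan(θ)
Ricci tensor: R_{rr} = 0, R_{rθ} = 0, R_{rφ} = 0, R_{θθ} = 0, R_{θφ} = 0, R_{φφ} = 0
All R_{ij} vanish; in 3 dimensions the Riemann tensor is fully determined by the Ricci tensor, so R^i_{jkl} = 0: the metric is flat (curvilinear coordinates on flat space).
Yes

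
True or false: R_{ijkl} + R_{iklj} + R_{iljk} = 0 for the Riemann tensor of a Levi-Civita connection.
This is the first (algebraic) Bianchi identity.
True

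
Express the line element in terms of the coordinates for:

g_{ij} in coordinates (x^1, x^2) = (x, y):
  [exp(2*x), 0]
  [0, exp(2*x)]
ds^2 = g_{ij} dx^i dx^j; only the non-zero components contribute.
ds^2 = exp(2*x) dx^2 + exp(2*x) dy^2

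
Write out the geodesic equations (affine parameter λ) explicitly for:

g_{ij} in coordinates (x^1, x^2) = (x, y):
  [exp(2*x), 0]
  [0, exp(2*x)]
Geodesic equation: d^2x^k/dλ^2 + Γ^k_{ij} (dx^i/dλ)(dx^j/dλ) = 0.
Non-zero Christoffel symbols:
Γ^x_{x x} = 1
Γ^x_{y y} = -1
Γ^y_{x y} = 1
Substituting (the symmetric pair Γ^k_{ij}, Γ^k_{ji} combines into a factor 2):
d^2x/dλ^2 + (dx/dλ)^2 - (dy/dλ)^2 = 0
d^2y/dλ^2 + 2 (dx/dλ)(dy/dλ) = 0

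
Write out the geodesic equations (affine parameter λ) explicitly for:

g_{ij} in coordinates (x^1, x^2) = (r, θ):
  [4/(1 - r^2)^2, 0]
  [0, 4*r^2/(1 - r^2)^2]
Geodesic equation: d^2x^k/dλ^2 + Γ^k_{ij} (dx^i/dλ)(dx^j/dλ) = 0.
Non-zero Christoffel symbols:
Γ^r_{r r} = 2*r/(1 - r^2)
Γ^r_{θ θ} = (r^3 + r)/(r^2 - 1)
Γ^θ_{r θ} = (-r^2 - 1)/(r^3 - r)
Substituting (the symmetric pair Γ^k_{ij}, Γ^k_{ji} combines into a factor 2):
d^2r/dλ^2 + (2*r/(1 - r^2)) (dr/dλ)^2 + ((r^3 + r)/(r^2 - 1)) (dθ/dλ)^2 = 0
d^2θ/dλ^2 + ((-2*r^2 - 2)/(r^3 - r)) (dr/dλ)(dθ/dλ) = 0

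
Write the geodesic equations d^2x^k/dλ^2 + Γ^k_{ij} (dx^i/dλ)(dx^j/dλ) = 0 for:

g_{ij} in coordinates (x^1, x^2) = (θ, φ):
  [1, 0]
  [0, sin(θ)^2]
Geodesic equation: d^2x^k/dλ^2 + Γ^k_{ij} (dx^i/dλ)(dx^j/dλ) = 0.
Non-zero Christoffel symbols:
Γ^θ_{φ φ} = -sin(2*θ)/2
Γ^φ_{θ φ} = 1/tan(θ)
Substituting (the symmetric pair Γ^k_{ij}, Γ^k_{ji} combines into a factor 2):
d^2θ/dλ^2 - (sin(2*θ)/2) (dφ/dλ)^2 = 0
d^2φ/dλ^2 + (2/tan(θ)) (dθ/dλ)(dφ/dλ) = 0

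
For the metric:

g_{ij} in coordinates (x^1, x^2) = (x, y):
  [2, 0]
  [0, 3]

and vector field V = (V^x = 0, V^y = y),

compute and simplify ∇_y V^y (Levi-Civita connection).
All Christoffel symbols are zero.
∇_y V^y = ∂_y V^y + Γ^y_{y j} V^j
  = (1) + (0)(0) + (0)(y)
  = 1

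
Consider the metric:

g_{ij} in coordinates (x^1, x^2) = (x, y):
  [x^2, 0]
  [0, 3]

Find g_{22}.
With x^1 = x, x^2 = y, g_{22} = g_{yy} is the row-2, column-2 entry of the matrix.
g_{22} = 3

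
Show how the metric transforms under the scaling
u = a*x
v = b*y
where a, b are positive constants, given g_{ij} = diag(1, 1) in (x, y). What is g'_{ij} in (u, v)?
Invert the transformation: x = u/a, y = v/b
g'_{ij} = (∂x^k/∂x'^i)(∂x^l/∂x'^j) g_{kl}; with g_{kl} = δ_{kl} this is Σ_k (∂x^k/∂x'^i)(∂x^k/∂x'^j).
Jacobian: ∂x/∂u = 1/a, ∂x/∂v = 0, ∂y/∂u = 0, ∂y/∂v = 1/b
g'_{uu} = (1/a)(1/a) + (0)(0) = 1/a^2
g'_{uv} = (1/a)(0) + (0)(1/b) = 0
g'_{vv} = (0)(0) + (1/b)(1/b) = 1/b^2
g'_{ij} = diag(1/a^2, 1/b^2)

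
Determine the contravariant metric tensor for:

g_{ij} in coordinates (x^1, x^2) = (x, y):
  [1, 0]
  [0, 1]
The metric is diagonal, so g^{ij} is diagonal with entries 1/g_{ii}: diag(1, 1).
g^{ij}:
  [1, 0]
  [0, 1]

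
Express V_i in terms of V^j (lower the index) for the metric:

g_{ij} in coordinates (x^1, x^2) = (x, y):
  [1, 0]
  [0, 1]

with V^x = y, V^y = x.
V_i = g_{ij} V^j:
V_x = (1)(y) + (0)(x) = y
V_y = (0)(y) + (1)(x) = x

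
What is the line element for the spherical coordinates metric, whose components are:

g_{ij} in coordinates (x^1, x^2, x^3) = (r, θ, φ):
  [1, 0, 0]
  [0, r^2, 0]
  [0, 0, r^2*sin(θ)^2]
ds^2 = g_{ij} dx^i dx^j; only the non-zero components contribute.
ds^2 = dr^2 + r^2 dθ^2 + r^2*sin(θ)^2 dφ^2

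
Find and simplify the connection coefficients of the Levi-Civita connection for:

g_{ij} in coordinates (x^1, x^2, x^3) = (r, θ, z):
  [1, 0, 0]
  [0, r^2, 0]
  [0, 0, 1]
Using Γ^k_{ij} = (1/2) g^{km} (∂_i g_{mj} + ∂_j g_{mi} - ∂_m g_{ij}); the metric is diagonal, so only the m = k term contributes.
Non-zero symbols (using the symmetry Γ^k_{ij} = Γ^k_{ji}):
Γ^r_{θ θ} = (1/2) g^{rr} (∂_θ g_{rθ} + ∂_θ g_{rθ} - ∂_r g_{θθ}) = (1/2)(1)((0) + (0) - (2*r)) = -r
Γ^θ_{r θ} = (1/2) g^{θθ} (∂_r g_{θθ} + ∂_θ g_{θr} - ∂_θ g_{rθ}) = (1/2)(1/r^2)((2*r) + (0) - (0)) = 1/r
All other Christoffel symbols are zero.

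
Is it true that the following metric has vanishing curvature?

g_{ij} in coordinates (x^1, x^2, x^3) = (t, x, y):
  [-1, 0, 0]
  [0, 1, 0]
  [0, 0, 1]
All metric components are constant, so every Christoffel symbol vanishes and R^i_{jkl} = 0.
Yes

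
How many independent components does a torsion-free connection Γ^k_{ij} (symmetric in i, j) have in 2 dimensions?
Γ^k_{ij} has n choices for the upper index and n(n+1)/2 independent symmetric lower index pairs.
Total = 2 × 2×3/2 = 2 × 3 = 6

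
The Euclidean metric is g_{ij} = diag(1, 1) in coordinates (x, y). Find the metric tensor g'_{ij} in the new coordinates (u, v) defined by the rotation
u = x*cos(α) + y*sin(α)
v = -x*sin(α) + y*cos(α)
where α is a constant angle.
Invert the transformation: x = u*cos(α) - v*sin(α), y = u*sin(α) + v*cos(α)
g'_{ij} = (∂x^k/∂x'^i)(∂x^l/∂x'^j) g_{kl}; with g_{kl} = δ_{kl} this is Σ_k (∂x^k/∂x'^i)(∂x^k/∂x'^j).
Jacobian: ∂x/∂u = cos(α), ∂x/∂v = -sin(α), ∂y/∂u = sin(α), ∂y/∂v = cos(α)
g'_{uu} = (cos(α))(cos(α)) + (sin(α))(sin(α)) = 1
g'_{uv} = (cos(α))(-sin(α)) + (sin(α))(cos(α)) = 0
g'_{vv} = (-sin(α))(-sin(α)) + (cos(α))(cos(α)) = 1
g'_{ij} = diag(1, 1)
The Euclidean metric is invariant under rotations.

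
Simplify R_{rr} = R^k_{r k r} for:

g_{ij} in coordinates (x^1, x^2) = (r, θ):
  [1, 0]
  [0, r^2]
Non-zero Christoffel symbols (Γ^k_{ij} = Γ^k_{ji}):
Γ^r_{θ θ} = -r
Γ^θ_{r θ} = 1/r
R^r_{r r r} = 0 (a repeated index in an antisymmetric pair)
R^θ_{r θ r} = ∂_θ Γ^θ_{r r} - ∂_r Γ^θ_{r θ} + Γ^θ_{θ m} Γ^m_{r r} - Γ^θ_{r m} Γ^m_{r θ}
  = (0) - (-1/r^2) + (0) - (1/r^2) = 0
R_{rr} = R^r_{r r r} + R^θ_{r θ r} = (0) + (0) = 0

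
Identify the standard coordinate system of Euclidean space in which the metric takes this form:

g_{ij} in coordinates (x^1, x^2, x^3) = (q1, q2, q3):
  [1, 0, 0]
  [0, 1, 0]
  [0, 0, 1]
All components are constant and the metric is the identity, i.e. orthonormal rectilinear coordinates.
Cartesian (3D) coordinates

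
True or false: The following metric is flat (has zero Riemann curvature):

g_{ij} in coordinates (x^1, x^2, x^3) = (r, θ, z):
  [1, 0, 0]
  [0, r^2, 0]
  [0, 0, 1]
Non-zero Christoffel symbols:
Γ^r_{θ θ} = -r
Γ^θ_{r θ} = 1/r
Ricci tensor: R_{rr} = 0, R_{rθ} = 0, R_{rz} = 0, R_{θθ} = 0, R_{θz} = 0, R_{zz} = 0
All R_{ij} vanish; in 3 dimensions the Riemann tensor is fully determined by the Ricci tensor, so R^i_{jkl} = 0: the metric is flat (curvilinear coordinates on flat space).
True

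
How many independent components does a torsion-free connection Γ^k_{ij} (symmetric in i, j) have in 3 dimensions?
Γ^k_{ij} has n choices for the upper index and n(n+1)/2 independent symmetric lower index pairs.
Total = 3 × 3×4/2 = 3 × 6 = 18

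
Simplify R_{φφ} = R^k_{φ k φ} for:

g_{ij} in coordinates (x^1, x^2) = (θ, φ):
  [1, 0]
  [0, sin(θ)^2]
Non-zero Christoffel symbols (Γ^k_{ij} = Γ^k_{ji}):
Γ^θ_{φ φ} = -sin(2*θ)/2
Γ^φ_{θ φ} = 1/tan(θ)
R^θ_{φ θ φ} = ∂_θ Γ^θ_{φ φ} - ∂_φ Γ^θ_{φ θ} + Γ^θ_{θ m} Γ^m_{φ φ} - Γ^θ_{φ m} Γ^m_{φ θ}
  = (-cos(2*θ)) - (0) + (0) - (-cos(θ)^2) = sin(θ)^2
R^φ_{φ φ φ} = 0 (a repeated index in an antisymmetric pair)
R_{φφ} = R^θ_{φ θ φ} + R^φ_{φ φ φ} = (sin(θ)^2) + (0) = sin(θ)^2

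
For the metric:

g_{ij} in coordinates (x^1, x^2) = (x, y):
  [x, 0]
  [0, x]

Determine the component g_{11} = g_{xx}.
With x^1 = x, x^2 = y, g_{11} = g_{xx} is the row-1, column-1 entry of the matrix.
g_{11} = x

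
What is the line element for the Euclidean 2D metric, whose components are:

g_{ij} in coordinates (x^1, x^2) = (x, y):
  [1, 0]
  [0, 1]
ds^2 = g_{ij} dx^i dx^j; only the non-zero components contribute.
ds^2 = dx^2 + dy^2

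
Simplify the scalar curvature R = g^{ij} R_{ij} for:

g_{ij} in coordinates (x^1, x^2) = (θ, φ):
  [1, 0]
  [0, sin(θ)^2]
Non-zero Christoffel symbols (Γ^k_{ij} = Γ^k_{ji}):
Γ^θ_{φ φ} = -sin(2*θ)/2
Γ^φ_{θ φ} = 1/tan(θ)
Ricci tensor (R_{ij} = R^k_{ikj}): R_{θθ} = 1, R_{θφ} = 0, R_{φφ} = sin(θ)^2
Inverse metric: g^{θθ} = 1, g^{φφ} = 1/sin(θ)^2
R = g^{ij} R_{ij} = (1)(1) + (1/sin(θ)^2)(sin(θ)^2) = 2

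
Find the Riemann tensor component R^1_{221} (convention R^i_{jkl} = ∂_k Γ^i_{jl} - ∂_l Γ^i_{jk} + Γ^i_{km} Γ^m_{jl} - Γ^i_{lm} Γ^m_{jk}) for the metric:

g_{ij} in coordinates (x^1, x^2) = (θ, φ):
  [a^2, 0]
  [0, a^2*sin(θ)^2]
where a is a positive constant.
Non-zero Christoffel symbols (Γ^k_{ij} = Γ^k_{ji}):
Γ^θ_{φ φ} = -sin(2*θ)/2
Γ^φ_{θ φ} = 1/tan(θ)
R^θ_{φ φ θ} = ∂_φ Γ^θ_{φ θ} - ∂_θ Γ^θ_{φ φ} + Γ^θ_{φ m} Γ^m_{φ θ} - Γ^θ_{θ m} Γ^m_{φ φ}
  = (0) - (-cos(2*θ)) + (-cos(θ)^2) - (0) = -sin(θ)^2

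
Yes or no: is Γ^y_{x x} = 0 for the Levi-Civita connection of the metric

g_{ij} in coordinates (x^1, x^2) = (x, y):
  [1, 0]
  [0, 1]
Γ^y_{x x} = (1/2) g^{yy} (∂_x g_{yx} + ∂_x g_{yx} - ∂_y g_{xx}) = (1/2)(1)((0) + (0) - (0)) = 0
This equals the proposed value 0.
Yes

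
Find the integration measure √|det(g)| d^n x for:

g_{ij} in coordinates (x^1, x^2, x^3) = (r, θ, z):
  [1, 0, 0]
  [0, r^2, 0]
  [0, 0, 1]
det(g) = r^2
√|det(g)| = r
Volume element: dV = r dr dθ dz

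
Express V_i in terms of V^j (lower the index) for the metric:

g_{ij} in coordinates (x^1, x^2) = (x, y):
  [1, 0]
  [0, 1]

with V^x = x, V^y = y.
V_i = g_{ij} V^j:
V_x = (1)(x) + (0)(y) = x
V_y = (0)(x) + (1)(y) = y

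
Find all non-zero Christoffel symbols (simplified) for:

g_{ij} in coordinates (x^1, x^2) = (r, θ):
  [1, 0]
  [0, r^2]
Using Γ^k_{ij} = (1/2) g^{km} (∂_i g_{mj} + ∂_j g_{mi} - ∂_m g_{ij}); the metric is diagonal, so only the m = k term contributes.
Non-zero symbols (using the symmetry Γ^k_{ij} = Γ^k_{ji}):
Γ^r_{θ θ} = (1/2) g^{rr} (∂_θ g_{rθ} + ∂_θ g_{rθ} - ∂_r g_{θθ}) = (1/2)(1)((0) + (0) - (2*r)) = -r
Γ^θ_{r θ} = (1/2) g^{θθ} (∂_r g_{θθ} + ∂_θ g_{θr} - ∂_θ g_{rθ}) = (1/2)(1/r^2)((2*r) + (0) - (0)) = 1/r
All other Christoffel symbols are zero.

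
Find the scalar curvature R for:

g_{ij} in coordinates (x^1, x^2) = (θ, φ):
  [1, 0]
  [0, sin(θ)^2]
Non-zero Christoffel symbols (Γ^k_{ij} = Γ^k_{ji}):
Γ^θ_{φ φ} = -sin(2*θ)/2
Γ^φ_{θ φ} = 1/tan(θ)
Ricci tensor (R_{ij} = R^k_{ikj}): R_{θθ} = 1, R_{θφ} = 0, R_{φφ} = sin(θ)^2
Inverse metric: g^{θθ} = 1, g^{φφ} = 1/sin(θ)^2
R = g^{ij} R_{ij} = (1)(1) + (1/sin(θ)^2)(sin(θ)^2) = 2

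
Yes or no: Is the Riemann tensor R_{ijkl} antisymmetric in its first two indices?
R_{ijkl} = -R_{jikl} (follows from metric compatibility).
Yes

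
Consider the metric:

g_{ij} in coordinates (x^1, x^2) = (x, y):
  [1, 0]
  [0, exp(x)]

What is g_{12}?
With x^1 = x, x^2 = y, g_{12} = g_{xy} is the row-1, column-2 entry of the matrix.
g_{12} = 0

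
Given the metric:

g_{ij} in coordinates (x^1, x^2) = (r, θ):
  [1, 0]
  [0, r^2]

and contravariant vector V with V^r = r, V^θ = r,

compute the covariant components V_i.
V_i = g_{ij} V^j:
V_r = (1)(r) + (0)(r) = r
V_θ = (0)(r) + (r^2)(r) = r^3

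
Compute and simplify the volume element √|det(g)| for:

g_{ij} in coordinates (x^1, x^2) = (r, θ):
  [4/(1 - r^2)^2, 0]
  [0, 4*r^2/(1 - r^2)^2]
det(g) = 16*r^2/(1 - r^2)^4
√|det(g)| = 4*r/(r^2 - 1)^2
Volume element: dV = 4*r/(r^2 - 1)^2 dr dθ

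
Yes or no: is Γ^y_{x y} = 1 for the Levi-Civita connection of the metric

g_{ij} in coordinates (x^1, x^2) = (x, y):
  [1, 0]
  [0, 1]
Γ^y_{x y} = (1/2) g^{yy} (∂_x g_{yy} + ∂_y g_{yx} - ∂_y g_{xy}) = (1/2)(1)((0) + (0) - (0)) = 0
This differs from the proposed value 1.
No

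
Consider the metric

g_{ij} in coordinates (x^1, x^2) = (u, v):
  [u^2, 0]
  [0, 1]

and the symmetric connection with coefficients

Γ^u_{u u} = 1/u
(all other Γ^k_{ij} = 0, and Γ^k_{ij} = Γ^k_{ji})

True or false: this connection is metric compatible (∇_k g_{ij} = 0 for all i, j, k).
Using ∇_k g_{ij} = ∂_k g_{ij} - Γ^m_{ki} g_{mj} - Γ^m_{kj} g_{im}:
e.g. ∇_u g_{uu} = (2*u) - (u) - (u) = 0
Every component ∇_k g_{ij} vanishes: the connection is metric compatible.
True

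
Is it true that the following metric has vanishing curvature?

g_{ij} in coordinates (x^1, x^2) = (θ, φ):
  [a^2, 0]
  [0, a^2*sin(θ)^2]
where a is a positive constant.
Non-zero Christoffel symbols:
Γ^θ_{φ φ} = -sin(2*θ)/2
Γ^φ_{θ φ} = 1/tan(θ)
Ricci tensor: R_{θθ} = 1, R_{θφ} = 0, R_{φφ} = sin(θ)^2
The Ricci tensor is non-zero, so the Riemann tensor is non-zero: not flat.
No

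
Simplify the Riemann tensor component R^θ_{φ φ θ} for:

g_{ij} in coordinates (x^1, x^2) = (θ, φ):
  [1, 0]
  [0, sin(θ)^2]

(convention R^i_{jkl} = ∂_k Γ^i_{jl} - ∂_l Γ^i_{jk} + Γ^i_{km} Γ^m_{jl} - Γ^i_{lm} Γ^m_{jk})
Non-zero Christoffel symbols (Γ^k_{ij} = Γ^k_{ji}):
Γ^θ_{φ φ} = -sin(2*θ)/2
Γ^φ_{θ φ} = 1/tan(θ)
R^θ_{φ φ θ} = ∂_φ Γ^θ_{φ θ} - ∂_θ Γ^θ_{φ φ} + Γ^θ_{φ m} Γ^m_{φ θ} - Γ^θ_{θ m} Γ^m_{φ φ}
  = (0) - (-cos(2*θ)) + (-cos(θ)^2) - (0) = -sin(θ)^2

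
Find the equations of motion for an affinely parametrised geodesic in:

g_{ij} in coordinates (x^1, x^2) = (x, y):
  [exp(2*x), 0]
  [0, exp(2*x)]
Geodesic equation: d^2x^k/dλ^2 + Γ^k_{ij} (dx^i/dλ)(dx^j/dλ) = 0.
Non-zero Christoffel symbols:
Γ^x_{x x} = 1
Γ^x_{y y} = -1
Γ^y_{x y} = 1
Substituting (the symmetric pair Γ^k_{ij}, Γ^k_{ji} combines into a factor 2):
d^2x/dλ^2 + (dx/dλ)^2 - (dy/dλ)^2 = 0
d^2y/dλ^2 + 2 (dx/dλ)(dy/dλ) = 0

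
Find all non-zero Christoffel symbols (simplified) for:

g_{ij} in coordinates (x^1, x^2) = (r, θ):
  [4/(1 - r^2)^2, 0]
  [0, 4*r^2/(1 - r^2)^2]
Using Γ^k_{ij} = (1/2) g^{km} (∂_i g_{mj} + ∂_j g_{mi} - ∂_m g_{ij}); the metric is diagonal, so only the m = k term contributes.
Non-zero symbols (using the symmetry Γ^k_{ij} = Γ^k_{ji}):
Γ^r_{r r} = (1/2) g^{rr} (∂_r g_{rr} + ∂_r g_{rr} - ∂_r g_{rr}) = (1/2)((1 - r^2)^2/4)((16*r/(1 - r^2)^3) + (16*r/(1 - r^2)^3) - (16*r/(1 - r^2)^3)) = 2*r/(1 - r^2)
Γ^r_{θ θ} = (1/2) g^{rr} (∂_θ g_{rθ} + ∂_θ g_{rθ} - ∂_r g_{θθ}) = (1/2)((1 - r^2)^2/4)((0) + (0) - (-8*(r^3 + r)/(r^2 - 1)^3)) = (r^3 + r)/(r^2 - 1)
Γ^θ_{r θ} = (1/2) g^{θθ} (∂_r g_{θθ} + ∂_θ g_{θr} - ∂_θ g_{rθ}) = (1/2)((1 - r^2)^2/(4*r^2))((-8*(r^3 + r)/(r^2 - 1)^3) + (0) - (0)) = (-r^2 - 1)/(r^3 - r)
All other Christoffel symbols are zero.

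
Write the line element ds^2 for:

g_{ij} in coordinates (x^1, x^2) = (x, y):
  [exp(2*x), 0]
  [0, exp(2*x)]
ds^2 = g_{ij} dx^i dx^j; only the non-zero components contribute.
ds^2 = exp(2*x) dx^2 + exp(2*x) dy^2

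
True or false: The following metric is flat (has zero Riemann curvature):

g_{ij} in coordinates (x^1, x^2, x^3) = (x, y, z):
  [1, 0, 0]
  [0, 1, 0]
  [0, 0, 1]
All metric components are constant, so every Christoffel symbol vanishes and R^i_{jkl} = 0.
True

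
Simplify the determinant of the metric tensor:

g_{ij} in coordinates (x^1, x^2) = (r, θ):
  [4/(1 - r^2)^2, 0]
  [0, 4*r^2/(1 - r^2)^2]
For a 2×2 metric: det(g) = g_{11}·g_{22} - g_{12}·g_{21}
= (4/(1 - r^2)^2)·(4*r^2/(1 - r^2)^2) - (0)·(0)
= 16*r^2/(1 - r^2)^4 - 0
det(g) = 16*r^2/(1 - r^2)^4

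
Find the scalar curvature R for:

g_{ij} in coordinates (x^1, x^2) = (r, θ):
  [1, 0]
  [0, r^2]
Non-zero Christoffel symbols (Γ^k_{ij} = Γ^k_{ji}):
Γ^r_{θ θ} = -r
Γ^θ_{r θ} = 1/r
Ricci tensor (R_{ij} = R^k_{ikj}): R_{rr} = 0, R_{rθ} = 0, R_{θθ} = 0
Inverse metric: g^{rr} = 1, g^{θθ} = 1/r^2
R = g^{ij} R_{ij} = (1)(0) + (1/r^2)(0) = 0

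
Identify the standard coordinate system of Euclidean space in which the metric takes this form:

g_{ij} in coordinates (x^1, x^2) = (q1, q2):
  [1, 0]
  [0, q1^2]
The line element ds^2 = dq1^2 + q1^2 dq2^2 is dr^2 + r^2 dθ^2 with q1 = r, q2 = θ.
polar coordinates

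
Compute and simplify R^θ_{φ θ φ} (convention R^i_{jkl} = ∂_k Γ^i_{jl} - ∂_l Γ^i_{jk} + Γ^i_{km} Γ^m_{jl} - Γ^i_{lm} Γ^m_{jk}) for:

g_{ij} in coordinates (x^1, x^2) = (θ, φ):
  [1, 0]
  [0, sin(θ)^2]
Non-zero Christoffel symbols (Γ^k_{ij} = Γ^k_{ji}):
Γ^θ_{φ φ} = -sin(2*θ)/2
Γ^φ_{θ φ} = 1/tan(θ)
R^θ_{φ θ φ} = ∂_θ Γ^θ_{φ φ} - ∂_φ Γ^θ_{φ θ} + Γ^θ_{θ m} Γ^m_{φ φ} - Γ^θ_{φ m} Γ^m_{φ θ}
  = (-cos(2*θ)) - (0) + (0) - (-cos(θ)^2) = sin(θ)^2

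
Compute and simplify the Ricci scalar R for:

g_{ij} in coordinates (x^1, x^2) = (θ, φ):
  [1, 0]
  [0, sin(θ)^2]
Non-zero Christoffel symbols (Γ^k_{ij} = Γ^k_{ji}):
Γ^θ_{φ φ} = -sin(2*θ)/2
Γ^φ_{θ φ} = 1/tan(θ)
Ricci tensor (R_{ij} = R^k_{ikj}): R_{θθ} = 1, R_{θφ} = 0, R_{φφ} = sin(θ)^2
Inverse metric: g^{θθ} = 1, g^{φφ} = 1/sin(θ)^2
R = g^{ij} R_{ij} = (1)(1) + (1/sin(θ)^2)(sin(θ)^2) = 2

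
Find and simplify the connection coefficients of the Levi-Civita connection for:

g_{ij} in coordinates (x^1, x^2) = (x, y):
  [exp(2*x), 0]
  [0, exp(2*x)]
Using Γ^k_{ij} = (1/2) g^{km} (∂_i g_{mj} + ∂_j g_{mi} - ∂_m g_{ij}); the metric is diagonal, so only the m = k term contributes.
Non-zero symbols (using the symmetry Γ^k_{ij} = Γ^k_{ji}):
Γ^x_{x x} = (1/2) g^{xx} (∂_x g_{xx} + ∂_x g_{xx} - ∂_x g_{xx}) = (1/2)(exp(-2*x))((2*exp(2*x)) + (2*exp(2*x)) - (2*exp(2*x))) = 1
Γ^x_{y y} = (1/2) g^{xx} (∂_y g_{xy} + ∂_y g_{xy} - ∂_x g_{yy}) = (1/2)(exp(-2*x))((0) + (0) - (2*exp(2*x))) = -1
Γ^y_{x y} = (1/2) g^{yy} (∂_x g_{yy} + ∂_y g_{yx} - ∂_y g_{xy}) = (1/2)(exp(-2*x))((2*exp(2*x)) + (0) - (0)) = 1
All other Christoffel symbols are zero.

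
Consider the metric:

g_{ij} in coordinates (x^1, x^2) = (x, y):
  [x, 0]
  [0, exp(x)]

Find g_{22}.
With x^1 = x, x^2 = y, g_{22} = g_{yy} is the row-2, column-2 entry of the matrix.
g_{22} = exp(x)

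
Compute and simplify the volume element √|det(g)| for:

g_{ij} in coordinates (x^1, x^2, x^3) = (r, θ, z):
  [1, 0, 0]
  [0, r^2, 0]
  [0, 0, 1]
det(g) = r^2
√|det(g)| = r
Volume element: dV = r dr dθ dz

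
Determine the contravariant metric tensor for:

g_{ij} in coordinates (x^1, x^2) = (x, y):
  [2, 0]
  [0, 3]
The metric is diagonal, so g^{ij} is diagonal with entries 1/g_{ii}: diag(1/2, 1/3).
g^{ij}:
  [1/2, 0]
  [0, 1/3]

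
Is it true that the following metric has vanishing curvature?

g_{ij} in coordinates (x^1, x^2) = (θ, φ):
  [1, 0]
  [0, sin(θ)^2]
Non-zero Christoffel symbols:
Γ^θ_{φ φ} = -sin(2*θ)/2
Γ^φ_{θ φ} = 1/tan(θ)
Ricci tensor: R_{θθ} = 1, R_{θφ} = 0, R_{φφ} = sin(θ)^2
The Ricci tensor is non-zero, so the Riemann tensor is non-zero: not flat.
No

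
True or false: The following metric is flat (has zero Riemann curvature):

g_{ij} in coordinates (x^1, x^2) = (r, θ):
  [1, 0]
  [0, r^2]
Non-zero Christoffel symbols:
Γ^r_{θ θ} = -r
Γ^θ_{r θ} = 1/r
Ricci tensor: R_{rr} = 0, R_{rθ} = 0, R_{θθ} = 0
All R_{ij} vanish; in 2 dimensions the Riemann tensor is fully determined by the Ricci tensor, so R^i_{jkl} = 0: the metric is flat (curvilinear coordinates on flat space).
True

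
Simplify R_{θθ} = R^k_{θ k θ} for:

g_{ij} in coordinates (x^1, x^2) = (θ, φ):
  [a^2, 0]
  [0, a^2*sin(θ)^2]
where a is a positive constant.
Non-zero Christoffel symbols (Γ^k_{ij} = Γ^k_{ji}):
Γ^θ_{φ φ} = -sin(2*θ)/2
Γ^φ_{θ φ} = 1/tan(θ)
R^θ_{θ θ θ} = 0 (a repeated index in an antisymmetric pair)
R^φ_{θ φ θ} = ∂_φ Γ^φ_{θ θ} - ∂_θ Γ^φ_{θ φ} + Γ^φ_{φ m} Γ^m_{θ θ} - Γ^φ_{θ m} Γ^m_{θ φ}
  = (0) - (-1/sin(θ)^2) + (0) - (1/tan(θ)^2) = 1
R_{θθ} = R^θ_{θ θ θ} + R^φ_{θ φ θ} = (0) + (1) = 1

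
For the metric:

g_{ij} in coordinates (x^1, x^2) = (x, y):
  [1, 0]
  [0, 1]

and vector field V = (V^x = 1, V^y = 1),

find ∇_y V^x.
All Christoffel symbols are zero.
∇_y V^x = ∂_y V^x + Γ^x_{y j} V^j
  = (0) + (0)(1) + (0)(1)
  = 0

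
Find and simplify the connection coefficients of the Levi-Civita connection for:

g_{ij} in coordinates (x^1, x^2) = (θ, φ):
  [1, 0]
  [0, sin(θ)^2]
Using Γ^k_{ij} = (1/2) g^{km} (∂_i g_{mj} + ∂_j g_{mi} - ∂_m g_{ij}); the metric is diagonal, so only the m = k term contributes.
Non-zero symbols (using the symmetry Γ^k_{ij} = Γ^k_{ji}):
Γ^θ_{φ φ} = (1/2) g^{θθ} (∂_φ g_{θφ} + ∂_φ g_{θφ} - ∂_θ g_{φφ}) = (1/2)(1)((0) + (0) - (sin(2*θ))) = -sin(2*θ)/2
Γ^φ_{θ φ} = (1/2) g^{φφ} (∂_θ g_{φφ} + ∂_φ g_{φθ} - ∂_φ g_{θφ}) = (1/2)(1/sin(θ)^2)((sin(2*θ)) + (0) - (0)) = 1/tan(θ)
All other Christoffel symbols are zero.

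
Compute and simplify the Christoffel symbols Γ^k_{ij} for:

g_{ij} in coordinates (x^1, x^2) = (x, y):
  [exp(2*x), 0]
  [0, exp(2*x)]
Using Γ^k_{ij} = (1/2) g^{km} (∂_i g_{mj} + ∂_j g_{mi} - ∂_m g_{ij}); the metric is diagonal, so only the m = k term contributes.
Non-zero symbols (using the symmetry Γ^k_{ij} = Γ^k_{ji}):
Γ^x_{x x} = (1/2) g^{xx} (∂_x g_{xx} + ∂_x g_{xx} - ∂_x g_{xx}) = (1/2)(exp(-2*x))((2*exp(2*x)) + (2*exp(2*x)) - (2*exp(2*x))) = 1
Γ^x_{y y} = (1/2) g^{xx} (∂_y g_{xy} + ∂_y g_{xy} - ∂_x g_{yy}) = (1/2)(exp(-2*x))((0) + (0) - (2*exp(2*x))) = -1
Γ^y_{x y} = (1/2) g^{yy} (∂_x g_{yy} + ∂_y g_{yx} - ∂_y g_{xy}) = (1/2)(exp(-2*x))((2*exp(2*x)) + (0) - (0)) = 1
All other Christoffel symbols are zero.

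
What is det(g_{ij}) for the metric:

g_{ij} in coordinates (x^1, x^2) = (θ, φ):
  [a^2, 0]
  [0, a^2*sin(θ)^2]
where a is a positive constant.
For a 2×2 metric: det(g) = g_{11}·g_{22} - g_{12}·g_{21}
= (a^2)·(a^2*sin(θ)^2) - (0)·(0)
= a^4*sin(θ)^2 - 0
det(g) = a^4*sin(θ)^2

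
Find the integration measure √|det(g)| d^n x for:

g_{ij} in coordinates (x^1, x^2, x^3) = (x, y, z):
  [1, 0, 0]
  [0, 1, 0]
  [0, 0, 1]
det(g) = 1
√|det(g)| = 1
Volume element: dV = 1 dx dy dz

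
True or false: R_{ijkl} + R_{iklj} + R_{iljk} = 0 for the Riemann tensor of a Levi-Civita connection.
This is the first (algebraic) Bianchi identity.
True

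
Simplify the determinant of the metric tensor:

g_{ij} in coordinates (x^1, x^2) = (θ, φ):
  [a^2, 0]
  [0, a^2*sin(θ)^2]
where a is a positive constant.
For a 2×2 metric: det(g) = g_{11}·g_{22} - g_{12}·g_{21}
= (a^2)·(a^2*sin(θ)^2) - (0)·(0)
= a^4*sin(θ)^2 - 0
det(g) = a^4*sin(θ)^2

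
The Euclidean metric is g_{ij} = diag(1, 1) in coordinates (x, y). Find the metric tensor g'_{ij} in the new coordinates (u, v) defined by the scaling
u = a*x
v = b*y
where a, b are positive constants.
Invert the transformation: x = u/a, y = v/b
g'_{ij} = (∂x^k/∂x'^i)(∂x^l/∂x'^j) g_{kl}; with g_{kl} = δ_{kl} this is Σ_k (∂x^k/∂x'^i)(∂x^k/∂x'^j).
Jacobian: ∂x/∂u = 1/a, ∂x/∂v = 0, ∂y/∂u = 0, ∂y/∂v = 1/b
g'_{uu} = (1/a)(1/a) + (0)(0) = 1/a^2
g'_{uv} = (1/a)(0) + (0)(1/b) = 0
g'_{vv} = (0)(0) + (1/b)(1/b) = 1/b^2
g'_{ij} = diag(1/a^2, 1/b^2)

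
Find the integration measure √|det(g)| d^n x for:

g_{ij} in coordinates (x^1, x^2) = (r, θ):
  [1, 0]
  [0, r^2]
det(g) = r^2
√|det(g)| = r
Volume element: dV = r dr dθ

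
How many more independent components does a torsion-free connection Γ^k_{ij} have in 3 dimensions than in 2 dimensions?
Independent components in n dimensions: n × n(n+1)/2 = n^2(n+1)/2.
3D: 3 × 6 = 18
2D: 2 × 3 = 6
Difference = 18 - 6 = 12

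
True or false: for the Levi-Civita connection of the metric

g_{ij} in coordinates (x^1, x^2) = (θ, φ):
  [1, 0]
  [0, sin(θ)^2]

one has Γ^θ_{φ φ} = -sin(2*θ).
Γ^θ_{φ φ} = (1/2) g^{θθ} (∂_φ g_{θφ} + ∂_φ g_{θφ} - ∂_θ g_{φφ}) = (1/2)(1)((0) + (0) - (sin(2*θ))) = -sin(2*θ)/2
This differs from the proposed value -sin(2*θ).
False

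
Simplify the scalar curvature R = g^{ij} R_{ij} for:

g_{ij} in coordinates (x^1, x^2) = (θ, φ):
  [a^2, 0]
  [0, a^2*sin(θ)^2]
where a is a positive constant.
Non-zero Christoffel symbols (Γ^k_{ij} = Γ^k_{ji}):
Γ^θ_{φ φ} = -sin(2*θ)/2
Γ^φ_{θ φ} = 1/tan(θ)
Ricci tensor (R_{ij} = R^k_{ikj}): R_{θθ} = 1, R_{θφ} = 0, R_{φφ} = sin(θ)^2
Inverse metric: g^{θθ} = 1/a^2, g^{φφ} = 1/(a^2*sin(θ)^2)
R = g^{ij} R_{ij} = (1/a^2)(1) + (1/(a^2*sin(θ)^2))(sin(θ)^2) = 2/a^2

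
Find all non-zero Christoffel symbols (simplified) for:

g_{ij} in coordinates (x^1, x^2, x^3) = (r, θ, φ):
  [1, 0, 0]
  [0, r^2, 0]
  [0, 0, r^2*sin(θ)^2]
Using Γ^k_{ij} = (1/2) g^{km} (∂_i g_{mj} + ∂_j g_{mi} - ∂_m g_{ij}); the metric is diagonal, so only the m = k term contributes.
Non-zero symbols (using the symmetry Γ^k_{ij} = Γ^k_{ji}):
Γ^r_{θ θ} = (1/2) g^{rr} (∂_θ g_{rθ} + ∂_θ g_{rθ} - ∂_r g_{θθ}) = (1/2)(1)((0) + (0) - (2*r)) = -r
Γ^r_{φ φ} = (1/2) g^{rr} (∂_φ g_{rφ} + ∂_φ g_{rφ} - ∂_r g_{φφ}) = (1/2)(1)((0) + (0) - (2*r*sin(θ)^2)) = -r*sin(θ)^2
Γ^θ_{r θ} = (1/2) g^{θθ} (∂_r g_{θθ} + ∂_θ g_{θr} - ∂_θ g_{rθ}) = (1/2)(1/r^2)((2*r) + (0) - (0)) = 1/r
Γ^θ_{φ φ} = (1/2) g^{θθ} (∂_φ g_{θφ} + ∂_φ g_{θφ} - ∂_θ g_{φφ}) = (1/2)(1/r^2)((0) + (0) - (r^2*sin(2*θ))) = -sin(2*θ)/2
Γ^φ_{r φ} = (1/2) g^{φφ} (∂_r g_{φφ} + ∂_φ g_{φr} - ∂_φ g_{rφ}) = (1/2)(1/(r^2*sin(θ)^2))((2*r*sin(θ)^2) + (0) - (0)) = 1/r
Γ^φ_{θ φ} = (1/2) g^{φφ} (∂_θ g_{φφ} + ∂_φ g_{φθ} - ∂_φ g_{θφ}) = (1/2)(1/(r^2*sin(θ)^2))((r^2*sin(2*θ)) + (0) - (0)) = 1/tan(θ)
All other Christoffel symbols are zero.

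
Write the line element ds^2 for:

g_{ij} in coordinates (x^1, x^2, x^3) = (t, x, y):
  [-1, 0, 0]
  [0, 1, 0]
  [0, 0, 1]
ds^2 = g_{ij} dx^i dx^j; only the non-zero components contribute.
ds^2 = -dt^2 + dx^2 + dy^2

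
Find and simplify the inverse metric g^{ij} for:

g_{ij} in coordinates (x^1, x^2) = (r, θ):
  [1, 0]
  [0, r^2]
The metric is diagonal, so g^{ij} is diagonal with entries 1/g_{ii}: diag(1, 1/(r^2)).
g^{ij}:
  [1, 0]
  [0, 1/r^2]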